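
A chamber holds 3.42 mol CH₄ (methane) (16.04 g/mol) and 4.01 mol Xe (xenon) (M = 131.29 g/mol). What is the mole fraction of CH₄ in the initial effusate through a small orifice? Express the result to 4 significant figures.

Each component's effusion rate ∝ (its partial pressure)·(1/√M) ∝ n_i/√M_i.
x_CH₄(eff) = (n_CH₄/√M_CH₄) / (n_CH₄/√M_CH₄ + n_Xe/√M_Xe)
= (3.42/√16.04) / (3.42/√16.04 + 4.01/√131.29) = 0.8539/(0.8539 + 0.3500) = 0.7093.

0.7093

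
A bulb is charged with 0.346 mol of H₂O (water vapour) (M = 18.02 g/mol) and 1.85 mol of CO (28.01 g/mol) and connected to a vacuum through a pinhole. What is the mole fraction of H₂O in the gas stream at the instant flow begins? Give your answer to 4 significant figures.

Effusion rate of each component ∝ n_i/√M_i (partial pressure × 1/√M).
x_H₂O(eff) = (n_H₂O/√M_H₂O) / (n_H₂O/√M_H₂O + n_CO/√M_CO)
= (0.346/√18.02) / (0.346/√18.02 + 1.85/√28.01) = 0.08151/(0.08151 + 0.3496) = 0.1891.

0.1891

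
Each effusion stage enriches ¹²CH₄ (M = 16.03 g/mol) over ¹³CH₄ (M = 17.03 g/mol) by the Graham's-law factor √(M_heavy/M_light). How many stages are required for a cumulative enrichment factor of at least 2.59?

32

Per stage α = (17.03/16.03)^(1/2) = 1.06238^0.5, giving ln α = 0.03026.
Need α^N ≥ 2.59 ⇒ N ≥ ln(2.59) / ln α = 0.9517 / 0.03026 = 31.45.
So at least 32 stages are needed.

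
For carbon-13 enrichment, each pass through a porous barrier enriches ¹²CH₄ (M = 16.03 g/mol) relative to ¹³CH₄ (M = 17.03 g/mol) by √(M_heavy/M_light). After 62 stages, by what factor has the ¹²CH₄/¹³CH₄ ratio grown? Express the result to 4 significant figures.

The single-stage factor is √(M_heavy/M_light), so 62 stages give [√(17.03/16.03)]^62 = (17.03/16.03)^(62/2).
= 1.06238^31 = 6.527.

6.527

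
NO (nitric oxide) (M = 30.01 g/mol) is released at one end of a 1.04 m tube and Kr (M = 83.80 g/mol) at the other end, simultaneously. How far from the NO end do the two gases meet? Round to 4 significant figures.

0.6506 m

Graham's law gives d_NO/d_Kr = rate_NO/rate_Kr = √(M_Kr/M_NO) = √(83.80/30.01) = 1.671.
With d_NO + d_Kr = 1.04 m, d_Kr = 1.04/(1 + 1.671) = 0.3894 m.
d_NO = 1.04 − 0.3894 = 0.6506 m.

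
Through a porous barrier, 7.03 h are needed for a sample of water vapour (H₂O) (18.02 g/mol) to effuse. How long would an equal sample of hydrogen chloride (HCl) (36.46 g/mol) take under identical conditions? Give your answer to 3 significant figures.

10.0 h

By Graham's law, t_HCl/t_H₂O = √(M_HCl/M_H₂O) = √(36.46/18.02) = √2.023 = 1.422.
So the time for HCl is 7.03 × 1.422 = 10.0 h.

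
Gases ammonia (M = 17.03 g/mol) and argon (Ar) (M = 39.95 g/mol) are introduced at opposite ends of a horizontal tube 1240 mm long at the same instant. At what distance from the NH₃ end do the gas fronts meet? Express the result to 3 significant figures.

In equal time, each gas travels a distance ∝ its rate ∝ 1/√M, so d_NH₃/d_Ar = √(M_Ar/M_NH₃) = √(39.95/17.03) = 1.532.
With d_NH₃ + d_Ar = 1240 mm, d_Ar = 1240/(1 + 1.532) = 489.8 mm.
d_NH₃ = 1240 − 489.8 = 750 mm.

750 mm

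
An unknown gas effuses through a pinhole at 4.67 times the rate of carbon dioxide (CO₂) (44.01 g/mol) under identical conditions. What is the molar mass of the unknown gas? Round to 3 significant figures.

Using Graham's law: rate_X/rate_CO₂ = √(M_CO₂/M_X).
4.67 = √(44.01/M_X)
M_X = 44.01 / 4.67² = 44.01 / 21.81 = 2.02 g/mol

2.02 g/mol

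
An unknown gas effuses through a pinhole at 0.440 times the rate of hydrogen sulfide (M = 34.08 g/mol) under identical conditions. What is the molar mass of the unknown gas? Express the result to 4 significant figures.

Graham's law gives rate_X/rate_H₂S = √(M_H₂S/M_X).
0.440 = √(34.08/M_X)
M_X = 34.08 / 0.440² = 34.08 / 0.1936 = 176.0 g/mol

176.0 g/mol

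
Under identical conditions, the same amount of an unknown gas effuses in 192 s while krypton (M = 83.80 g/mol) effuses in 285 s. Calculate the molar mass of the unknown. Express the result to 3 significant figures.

38.0 g/mol

From Graham's law, t_X/t_Kr = √(M_X/M_Kr).
192/285 = 0.6737 = √(M_X/83.80)
M_X = 83.80 × 0.6737² = 83.80 × 0.4539 = 38.0 g/mol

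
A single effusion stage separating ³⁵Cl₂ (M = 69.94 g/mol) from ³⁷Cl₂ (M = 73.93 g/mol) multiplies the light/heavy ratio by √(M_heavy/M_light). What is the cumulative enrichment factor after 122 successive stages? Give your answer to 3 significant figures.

29.5

Overall factor = α^122 with α = √(73.93/69.94), i.e. (73.93/69.94)^(122/2).
= 1.05705^61 = 29.5.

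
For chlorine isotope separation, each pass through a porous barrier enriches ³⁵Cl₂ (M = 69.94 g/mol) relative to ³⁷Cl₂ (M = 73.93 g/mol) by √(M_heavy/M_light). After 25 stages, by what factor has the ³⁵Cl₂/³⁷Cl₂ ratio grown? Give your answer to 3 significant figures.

The single-stage factor is √(M_heavy/M_light), so 25 stages give [√(73.93/69.94)]^25 = (73.93/69.94)^(25/2).
= 1.05705^(25/2) = 2.00.

2.00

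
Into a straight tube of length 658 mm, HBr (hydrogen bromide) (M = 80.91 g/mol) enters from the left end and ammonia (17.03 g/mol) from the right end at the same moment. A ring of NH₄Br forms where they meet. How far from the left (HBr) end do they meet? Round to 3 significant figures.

207 mm

Distances travelled in equal time are proportional to diffusion rates, so d_HBr/d_NH₃ = √(M_NH₃/M_HBr) = √(17.03/80.91) = 0.4588.
With d_HBr + d_NH₃ = 658 mm, d_NH₃ = 658/(1 + 0.4588) = 451.1 mm.
d_HBr = 658 − 451.1 = 207 mm.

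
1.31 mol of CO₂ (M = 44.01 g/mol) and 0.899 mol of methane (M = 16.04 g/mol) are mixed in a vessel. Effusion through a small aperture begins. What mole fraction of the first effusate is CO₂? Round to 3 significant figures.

Rate_i ∝ x_i/√M_i (Graham's law weighted by mole fraction), so the effusate composition follows n_i/√M_i.
Mole fraction of CO₂ in the effusate = (n_CO₂/√M_CO₂) / (n_CO₂/√M_CO₂ + n_CH₄/√M_CH₄)
= (1.31/√44.01) / (1.31/√44.01 + 0.899/√16.04) = 0.1975/(0.1975 + 0.2245) = 0.468.

0.468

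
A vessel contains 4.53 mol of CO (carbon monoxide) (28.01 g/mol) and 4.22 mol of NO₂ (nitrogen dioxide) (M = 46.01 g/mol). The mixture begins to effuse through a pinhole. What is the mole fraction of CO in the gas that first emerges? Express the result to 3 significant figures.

0.579

The effusion rate of species i is ∝ p_i/√M_i ∝ n_i/√M_i.
x_CO(eff) = (n_CO/√M_CO) / (n_CO/√M_CO + n_NO₂/√M_NO₂)
= (4.53/√28.01) / (4.53/√28.01 + 4.22/√46.01) = 0.8559/(0.8559 + 0.6221) = 0.579.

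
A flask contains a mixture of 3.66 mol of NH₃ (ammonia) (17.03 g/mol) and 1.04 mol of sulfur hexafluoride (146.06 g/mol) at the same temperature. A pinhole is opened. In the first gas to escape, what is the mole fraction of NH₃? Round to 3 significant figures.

Each component's effusion rate ∝ (its partial pressure)·(1/√M) ∝ n_i/√M_i.
x_NH₃(eff) = (n_NH₃/√M_NH₃) / (n_NH₃/√M_NH₃ + n_SF₆/√M_SF₆)
= (3.66/√17.03) / (3.66/√17.03 + 1.04/√146.06) = 0.8869/(0.8869 + 0.08605) = 0.912.

0.912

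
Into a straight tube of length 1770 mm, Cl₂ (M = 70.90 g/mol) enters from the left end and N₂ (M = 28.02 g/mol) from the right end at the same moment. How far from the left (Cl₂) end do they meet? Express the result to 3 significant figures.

Distances travelled in equal time are proportional to diffusion rates, so d_Cl₂/d_N₂ = √(M_N₂/M_Cl₂) = √(28.02/70.90) = 0.6287.
With d_Cl₂ + d_N₂ = 1770 mm, d_N₂ = 1770/(1 + 0.6287) = 1087 mm.
d_Cl₂ = 1770 − 1087 = 683 mm.

683 mm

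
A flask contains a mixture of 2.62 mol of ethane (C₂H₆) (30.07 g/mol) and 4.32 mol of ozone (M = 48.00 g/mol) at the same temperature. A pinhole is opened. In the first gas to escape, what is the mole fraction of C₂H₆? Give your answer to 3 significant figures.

0.434

Each component's effusion rate ∝ (its partial pressure)·(1/√M) ∝ n_i/√M_i.
So x_C₂H₆ in the escaping gas = (n_C₂H₆/√M_C₂H₆) / Σ(n_i/√M_i)
= (2.62/√30.07) / (2.62/√30.07 + 4.32/√48.00) = 0.4778/(0.4778 + 0.6235) = 0.434.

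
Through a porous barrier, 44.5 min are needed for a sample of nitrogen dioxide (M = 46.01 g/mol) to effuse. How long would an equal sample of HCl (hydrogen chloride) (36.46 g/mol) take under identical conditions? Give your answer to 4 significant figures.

39.61 min

Using Graham's law: t_HCl/t_NO₂ = √(M_HCl/M_NO₂) = √(36.46/46.01) = √0.7924 = 0.8902.
So the time for HCl is 44.5 × 0.8902 = 39.61 min.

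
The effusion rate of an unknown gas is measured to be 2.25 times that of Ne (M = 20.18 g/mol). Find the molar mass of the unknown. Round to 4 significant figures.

3.986 g/mol

Using Graham's law: rate_X/rate_Ne = √(M_Ne/M_X).
2.25 = √(20.18/M_X)
M_X = 20.18 / 2.25² = 20.18 / 5.062 = 3.986 g/mol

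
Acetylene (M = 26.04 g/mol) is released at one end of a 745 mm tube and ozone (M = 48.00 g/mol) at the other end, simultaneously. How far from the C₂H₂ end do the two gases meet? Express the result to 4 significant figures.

Distances travelled in equal time are proportional to diffusion rates, so d_C₂H₂/d_O₃ = √(M_O₃/M_C₂H₂) = √(48.00/26.04) = 1.358.
With d_C₂H₂ + d_O₃ = 745 mm, d_O₃ = 745/(1 + 1.358) = 316.0 mm.
d_C₂H₂ = 745 − 316.0 = 429.0 mm.

429.0 mm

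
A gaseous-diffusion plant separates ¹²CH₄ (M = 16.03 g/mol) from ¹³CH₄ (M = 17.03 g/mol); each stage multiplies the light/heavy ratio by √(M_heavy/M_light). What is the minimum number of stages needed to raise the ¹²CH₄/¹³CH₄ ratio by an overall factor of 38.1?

With α = √(17.03/16.03) per stage, ln α = ½ ln(1.06238) = 0.03026.
Need α^N ≥ 38.1 ⇒ N ≥ ln(38.1) / ln α = 3.640 / 0.03026 = 120.31.
So at least 121 stages are needed.

121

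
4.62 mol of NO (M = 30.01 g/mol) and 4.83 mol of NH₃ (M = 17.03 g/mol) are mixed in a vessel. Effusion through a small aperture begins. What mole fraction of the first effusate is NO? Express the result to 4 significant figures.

The effusion rate of species i is ∝ p_i/√M_i ∝ n_i/√M_i.
x_NO(eff) = (n_NO/√M_NO) / (n_NO/√M_NO + n_NH₃/√M_NH₃)
= (4.62/√30.01) / (4.62/√30.01 + 4.83/√17.03) = 0.8434/(0.8434 + 1.170) = 0.4188.

0.4188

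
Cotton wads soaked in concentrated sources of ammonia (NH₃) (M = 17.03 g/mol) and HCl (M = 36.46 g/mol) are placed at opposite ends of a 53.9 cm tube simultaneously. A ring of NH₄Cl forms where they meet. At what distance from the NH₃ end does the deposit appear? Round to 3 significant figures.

32.0 cm

Graham's law gives d_NH₃/d_HCl = rate_NH₃/rate_HCl = √(M_HCl/M_NH₃) = √(36.46/17.03) = 1.463.
With d_NH₃ + d_HCl = 53.9 cm, d_HCl = 53.9/(1 + 1.463) = 21.88 cm.
d_NH₃ = 53.9 − 21.88 = 32.0 cm.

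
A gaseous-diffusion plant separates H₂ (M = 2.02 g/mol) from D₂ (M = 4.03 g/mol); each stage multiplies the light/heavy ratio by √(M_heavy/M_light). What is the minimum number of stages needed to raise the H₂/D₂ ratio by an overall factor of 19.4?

9

With α = √(4.03/2.02) per stage, ln α = ½ ln(1.99505) = 0.3453.
Need α^N ≥ 19.4 ⇒ N ≥ ln(19.4) / ln α = 2.965 / 0.3453 = 8.59.
Minimum whole number of stages: N = 9.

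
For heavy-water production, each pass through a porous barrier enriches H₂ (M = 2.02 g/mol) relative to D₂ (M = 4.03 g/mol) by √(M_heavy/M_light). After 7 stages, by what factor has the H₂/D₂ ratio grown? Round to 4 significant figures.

Each stage multiplies the ratio by α = √(4.03/2.02), so after 7 stages the overall factor is α^7 = (4.03/2.02)^(7/2).
= 1.99505^(7/2) = 11.22.

11.22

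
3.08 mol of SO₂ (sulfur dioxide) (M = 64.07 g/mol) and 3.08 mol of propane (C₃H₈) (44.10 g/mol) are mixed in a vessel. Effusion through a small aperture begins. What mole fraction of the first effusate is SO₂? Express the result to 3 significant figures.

Effusion rate of each component ∝ n_i/√M_i (partial pressure × 1/√M).
x_SO₂(eff) = (n_SO₂/√M_SO₂) / (n_SO₂/√M_SO₂ + n_C₃H₈/√M_C₃H₈)
= (3.08/√64.07) / (3.08/√64.07 + 3.08/√44.10) = 0.3848/(0.3848 + 0.4638) = 0.453.

0.453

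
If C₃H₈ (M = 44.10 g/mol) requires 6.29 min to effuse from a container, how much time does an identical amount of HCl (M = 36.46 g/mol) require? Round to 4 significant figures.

5.719 min

By Graham's law, t_HCl/t_C₃H₈ = √(M_HCl/M_C₃H₈) = √(36.46/44.10) = √0.8268 = 0.9093.
So the time for HCl is 6.29 × 0.9093 = 5.719 min.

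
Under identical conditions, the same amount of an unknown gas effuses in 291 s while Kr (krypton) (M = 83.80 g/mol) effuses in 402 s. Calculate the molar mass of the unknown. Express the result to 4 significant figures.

Graham's law gives t_X/t_Kr = √(M_X/M_Kr).
291/402 = 0.7239 = √(M_X/83.80)
M_X = 83.80 × 0.7239² = 83.80 × 0.5240 = 43.91 g/mol

43.91 g/mol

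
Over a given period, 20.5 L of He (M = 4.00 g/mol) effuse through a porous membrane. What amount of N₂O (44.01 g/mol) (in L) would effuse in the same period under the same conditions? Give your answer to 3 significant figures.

6.18 L

Using Graham's law: rate_N₂O/rate_He = √(M_He/M_N₂O) = √(4.00/44.01) = √0.09089 = 0.3015.
So the volume for N₂O is 20.5 × 0.3015 = 6.18 L.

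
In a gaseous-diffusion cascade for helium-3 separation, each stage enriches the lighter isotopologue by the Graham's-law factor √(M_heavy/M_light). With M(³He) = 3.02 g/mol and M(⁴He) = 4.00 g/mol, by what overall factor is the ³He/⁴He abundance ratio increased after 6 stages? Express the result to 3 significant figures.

2.32

After 6 stages the ratio has grown by (√(4.00/3.02))^6 = (4.00/3.02)^(6/2).
= 1.32450^3 = 2.32.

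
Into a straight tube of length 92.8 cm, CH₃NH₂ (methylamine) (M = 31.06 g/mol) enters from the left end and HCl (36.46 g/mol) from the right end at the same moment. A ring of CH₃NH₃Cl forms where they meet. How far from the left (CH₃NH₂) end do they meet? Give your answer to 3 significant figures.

48.3 cm

The fronts meet when d_CH₃NH₂ + d_HCl = L with d_CH₃NH₂/d_HCl = √(M_HCl/M_CH₃NH₂) (Graham's law). Here √(M_HCl/M_CH₃NH₂) = √(36.46/31.06) = 1.083.
With d_CH₃NH₂ + d_HCl = 92.8 cm, d_HCl = 92.8/(1 + 1.083) = 44.54 cm.
d_CH₃NH₂ = 92.8 − 44.54 = 48.3 cm.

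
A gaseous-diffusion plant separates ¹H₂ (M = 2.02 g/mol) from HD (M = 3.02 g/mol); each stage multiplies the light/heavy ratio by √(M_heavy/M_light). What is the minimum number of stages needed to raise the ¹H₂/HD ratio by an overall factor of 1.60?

With α = √(3.02/2.02) per stage, ln α = ½ ln(1.49505) = 0.2011.
Need α^N ≥ 1.60 ⇒ N ≥ ln(1.60) / ln α = 0.4700 / 0.2011 = 2.34.
Minimum whole number of stages: N = 3.

3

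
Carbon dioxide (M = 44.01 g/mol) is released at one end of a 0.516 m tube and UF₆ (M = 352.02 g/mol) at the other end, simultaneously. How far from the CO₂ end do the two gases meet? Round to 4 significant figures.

0.3812 m

The fronts meet when d_CO₂ + d_UF₆ = L with d_CO₂/d_UF₆ = √(M_UF₆/M_CO₂) (Graham's law). Here √(M_UF₆/M_CO₂) = √(352.02/44.01) = 2.828.
With d_CO₂ + d_UF₆ = 0.516 m, d_UF₆ = 0.516/(1 + 2.828) = 0.1348 m.
d_CO₂ = 0.516 − 0.1348 = 0.3812 m.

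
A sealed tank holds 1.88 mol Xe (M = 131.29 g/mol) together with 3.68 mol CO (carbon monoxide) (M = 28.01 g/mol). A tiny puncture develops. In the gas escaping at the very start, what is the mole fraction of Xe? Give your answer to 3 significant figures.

Rate_i ∝ x_i/√M_i (Graham's law weighted by mole fraction), so the effusate composition follows n_i/√M_i.
So x_Xe in the escaping gas = (n_Xe/√M_Xe) / Σ(n_i/√M_i)
= (1.88/√131.29) / (1.88/√131.29 + 3.68/√28.01) = 0.1641/(0.1641 + 0.6953) = 0.191.

0.191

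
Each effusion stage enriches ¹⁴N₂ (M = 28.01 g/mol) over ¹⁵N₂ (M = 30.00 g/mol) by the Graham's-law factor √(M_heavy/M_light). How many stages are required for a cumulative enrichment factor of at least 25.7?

Per stage α = (30.00/28.01)^(1/2) = 1.07105^0.5, giving ln α = 0.03432.
Need α^N ≥ 25.7 ⇒ N ≥ ln(25.7) / ln α = 3.246 / 0.03432 = 94.60.
Minimum whole number of stages: N = 95.

95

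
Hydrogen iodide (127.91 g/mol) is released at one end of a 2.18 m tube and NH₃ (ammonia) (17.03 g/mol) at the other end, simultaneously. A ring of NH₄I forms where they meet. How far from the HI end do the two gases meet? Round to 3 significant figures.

In equal time, each gas travels a distance ∝ its rate ∝ 1/√M, so d_HI/d_NH₃ = √(M_NH₃/M_HI) = √(17.03/127.91) = 0.3649.
With d_HI + d_NH₃ = 2.18 m, d_NH₃ = 2.18/(1 + 0.3649) = 1.597 m.
d_HI = 2.18 − 1.597 = 0.583 m.

0.583 m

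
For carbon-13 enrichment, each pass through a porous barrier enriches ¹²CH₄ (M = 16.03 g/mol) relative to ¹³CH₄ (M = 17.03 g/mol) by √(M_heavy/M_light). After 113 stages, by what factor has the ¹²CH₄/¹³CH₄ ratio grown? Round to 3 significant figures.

After 113 stages the ratio has grown by (√(17.03/16.03))^113 = (17.03/16.03)^(113/2).
= 1.06238^(113/2) = 30.5.

30.5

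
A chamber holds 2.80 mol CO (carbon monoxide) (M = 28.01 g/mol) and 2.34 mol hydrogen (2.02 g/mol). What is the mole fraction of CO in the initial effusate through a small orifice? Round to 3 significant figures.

0.243

Effusion rate of each component ∝ n_i/√M_i (partial pressure × 1/√M).
x_CO(eff) = (n_CO/√M_CO) / (n_CO/√M_CO + n_H₂/√M_H₂)
= (2.80/√28.01) / (2.80/√28.01 + 2.34/√2.02) = 0.5291/(0.5291 + 1.646) = 0.243.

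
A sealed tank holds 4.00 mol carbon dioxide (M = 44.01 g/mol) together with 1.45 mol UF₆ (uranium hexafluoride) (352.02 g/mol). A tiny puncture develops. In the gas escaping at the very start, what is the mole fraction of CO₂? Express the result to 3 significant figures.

Rate_i ∝ x_i/√M_i (Graham's law weighted by mole fraction), so the effusate composition follows n_i/√M_i.
So x_CO₂ in the escaping gas = (n_CO₂/√M_CO₂) / Σ(n_i/√M_i)
= (4.00/√44.01) / (4.00/√44.01 + 1.45/√352.02) = 0.6030/(0.6030 + 0.07728) = 0.886.

0.886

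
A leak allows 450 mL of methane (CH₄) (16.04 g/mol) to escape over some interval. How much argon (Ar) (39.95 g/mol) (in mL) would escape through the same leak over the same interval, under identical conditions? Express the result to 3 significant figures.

Since effusion rate ∝ 1/√M, rate_Ar/rate_CH₄ = √(M_CH₄/M_Ar) = √(16.04/39.95) = √0.4015 = 0.6336.
So the volume for Ar is 450 × 0.6336 = 285 mL.

285 mL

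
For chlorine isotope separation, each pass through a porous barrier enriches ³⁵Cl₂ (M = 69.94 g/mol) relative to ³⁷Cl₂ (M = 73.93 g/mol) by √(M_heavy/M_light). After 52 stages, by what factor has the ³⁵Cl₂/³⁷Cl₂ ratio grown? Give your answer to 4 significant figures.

4.231

Overall factor = α^52 with α = √(73.93/69.94), i.e. (73.93/69.94)^(52/2).
= 1.05705^26 = 4.231.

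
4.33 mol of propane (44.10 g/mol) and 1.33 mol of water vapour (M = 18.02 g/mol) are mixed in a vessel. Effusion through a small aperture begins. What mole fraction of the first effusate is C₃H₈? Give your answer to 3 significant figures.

0.675

Effusion rate of each component ∝ n_i/√M_i (partial pressure × 1/√M).
So x_C₃H₈ in the escaping gas = (n_C₃H₈/√M_C₃H₈) / Σ(n_i/√M_i)
= (4.33/√44.10) / (4.33/√44.10 + 1.33/√18.02) = 0.6520/(0.6520 + 0.3133) = 0.675.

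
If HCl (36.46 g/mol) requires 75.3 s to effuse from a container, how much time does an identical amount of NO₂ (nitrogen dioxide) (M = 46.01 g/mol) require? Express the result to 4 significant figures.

Graham's law gives t_NO₂/t_HCl = √(M_NO₂/M_HCl) = √(46.01/36.46) = √1.262 = 1.123.
So the time for NO₂ is 75.3 × 1.123 = 84.59 s.

84.59 s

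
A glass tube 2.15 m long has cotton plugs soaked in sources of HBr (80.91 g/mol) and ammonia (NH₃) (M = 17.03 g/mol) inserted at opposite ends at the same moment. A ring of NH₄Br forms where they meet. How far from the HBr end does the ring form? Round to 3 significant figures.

0.676 m

In equal time, each gas travels a distance ∝ its rate ∝ 1/√M, so d_HBr/d_NH₃ = √(M_NH₃/M_HBr) = √(17.03/80.91) = 0.4588.
With d_HBr + d_NH₃ = 2.15 m, d_NH₃ = 2.15/(1 + 0.4588) = 1.474 m.
d_HBr = 2.15 − 1.474 = 0.676 m.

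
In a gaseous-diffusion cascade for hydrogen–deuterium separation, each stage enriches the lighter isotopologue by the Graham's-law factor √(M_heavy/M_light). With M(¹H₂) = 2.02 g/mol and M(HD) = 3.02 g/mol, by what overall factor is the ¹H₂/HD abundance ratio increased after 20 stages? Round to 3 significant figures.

After 20 stages the ratio has grown by (√(3.02/2.02))^20 = (3.02/2.02)^(20/2).
= 1.49505^10 = 55.8.

55.8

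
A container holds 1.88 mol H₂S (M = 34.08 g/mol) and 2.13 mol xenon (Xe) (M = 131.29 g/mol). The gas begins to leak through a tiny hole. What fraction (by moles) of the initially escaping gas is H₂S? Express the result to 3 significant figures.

Effusion rate of each component ∝ n_i/√M_i (partial pressure × 1/√M).
So x_H₂S in the escaping gas = (n_H₂S/√M_H₂S) / Σ(n_i/√M_i)
= (1.88/√34.08) / (1.88/√34.08 + 2.13/√131.29) = 0.3220/(0.3220 + 0.1859) = 0.634.

0.634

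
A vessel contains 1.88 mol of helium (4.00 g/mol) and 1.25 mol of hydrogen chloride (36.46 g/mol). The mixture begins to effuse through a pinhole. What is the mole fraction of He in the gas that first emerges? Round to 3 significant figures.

0.820

The effusion rate of species i is ∝ p_i/√M_i ∝ n_i/√M_i.
Mole fraction of He in the effusate = (n_He/√M_He) / (n_He/√M_He + n_HCl/√M_HCl)
= (1.88/√4.00) / (1.88/√4.00 + 1.25/√36.46) = 0.9400/(0.9400 + 0.2070) = 0.820.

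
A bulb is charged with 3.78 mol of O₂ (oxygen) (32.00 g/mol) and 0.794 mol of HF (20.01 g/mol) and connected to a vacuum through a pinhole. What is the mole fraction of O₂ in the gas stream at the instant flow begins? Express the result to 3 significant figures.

Effusion rate of each component ∝ n_i/√M_i (partial pressure × 1/√M).
Mole fraction of O₂ in the effusate = (n_O₂/√M_O₂) / (n_O₂/√M_O₂ + n_HF/√M_HF)
= (3.78/√32.00) / (3.78/√32.00 + 0.794/√20.01) = 0.6682/(0.6682 + 0.1775) = 0.790.

0.790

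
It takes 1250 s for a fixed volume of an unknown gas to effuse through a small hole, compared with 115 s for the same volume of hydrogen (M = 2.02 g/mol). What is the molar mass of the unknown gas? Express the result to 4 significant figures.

238.7 g/mol

Using Graham's law: t_X/t_H₂ = √(M_X/M_H₂).
1250/115 = 10.87 = √(M_X/2.02)
M_X = 2.02 × 10.87² = 2.02 × 118.1 = 238.7 g/mol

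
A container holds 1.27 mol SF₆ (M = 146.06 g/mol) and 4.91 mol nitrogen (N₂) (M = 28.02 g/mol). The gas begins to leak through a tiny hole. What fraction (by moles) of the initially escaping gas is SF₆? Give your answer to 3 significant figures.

The effusion rate of species i is ∝ p_i/√M_i ∝ n_i/√M_i.
So x_SF₆ in the escaping gas = (n_SF₆/√M_SF₆) / Σ(n_i/√M_i)
= (1.27/√146.06) / (1.27/√146.06 + 4.91/√28.02) = 0.1051/(0.1051 + 0.9276) = 0.102.

0.102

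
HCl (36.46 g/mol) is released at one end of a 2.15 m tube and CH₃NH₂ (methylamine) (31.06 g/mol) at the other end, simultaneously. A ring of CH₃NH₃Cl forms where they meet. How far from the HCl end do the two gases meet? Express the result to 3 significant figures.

1.03 m

Graham's law gives d_HCl/d_CH₃NH₂ = rate_HCl/rate_CH₃NH₂ = √(M_CH₃NH₂/M_HCl) = √(31.06/36.46) = 0.9230.
With d_HCl + d_CH₃NH₂ = 2.15 m, d_CH₃NH₂ = 2.15/(1 + 0.9230) = 1.118 m.
d_HCl = 2.15 − 1.118 = 1.03 m.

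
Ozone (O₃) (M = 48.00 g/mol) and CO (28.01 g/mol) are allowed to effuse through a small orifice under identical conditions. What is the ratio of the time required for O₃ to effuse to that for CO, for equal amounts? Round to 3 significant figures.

Using Graham's law: t_O₃/t_CO = √(M_O₃/M_CO) = √(48.00/28.01) = √1.714 = 1.31.

1.31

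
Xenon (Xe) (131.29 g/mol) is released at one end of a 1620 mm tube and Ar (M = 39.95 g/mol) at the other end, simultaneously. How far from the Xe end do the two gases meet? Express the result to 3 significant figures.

576 mm

In equal time, each gas travels a distance ∝ its rate ∝ 1/√M, so d_Xe/d_Ar = √(M_Ar/M_Xe) = √(39.95/131.29) = 0.5516.
With d_Xe + d_Ar = 1620 mm, d_Ar = 1620/(1 + 0.5516) = 1044 mm.
d_Xe = 1620 − 1044 = 576 mm.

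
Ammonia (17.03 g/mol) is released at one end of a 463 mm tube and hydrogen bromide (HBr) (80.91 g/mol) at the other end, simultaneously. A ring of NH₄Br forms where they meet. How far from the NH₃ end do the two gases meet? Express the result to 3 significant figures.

317 mm

In equal time, each gas travels a distance ∝ its rate ∝ 1/√M, so d_NH₃/d_HBr = √(M_HBr/M_NH₃) = √(80.91/17.03) = 2.180.
With d_NH₃ + d_HBr = 463 mm, d_HBr = 463/(1 + 2.180) = 145.6 mm.
d_NH₃ = 463 − 145.6 = 317 mm.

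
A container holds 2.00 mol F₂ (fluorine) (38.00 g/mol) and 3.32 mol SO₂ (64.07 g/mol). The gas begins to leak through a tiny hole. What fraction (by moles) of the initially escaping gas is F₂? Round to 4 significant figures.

0.4389

The effusion rate of species i is ∝ p_i/√M_i ∝ n_i/√M_i.
x_F₂(eff) = (n_F₂/√M_F₂) / (n_F₂/√M_F₂ + n_SO₂/√M_SO₂)
= (2.00/√38.00) / (2.00/√38.00 + 3.32/√64.07) = 0.3244/(0.3244 + 0.4148) = 0.4389.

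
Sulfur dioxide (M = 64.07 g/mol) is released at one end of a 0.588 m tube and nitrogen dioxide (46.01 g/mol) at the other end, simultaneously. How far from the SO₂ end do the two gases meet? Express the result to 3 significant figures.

0.270 m

In equal time, each gas travels a distance ∝ its rate ∝ 1/√M, so d_SO₂/d_NO₂ = √(M_NO₂/M_SO₂) = √(46.01/64.07) = 0.8474.
With d_SO₂ + d_NO₂ = 0.588 m, d_NO₂ = 0.588/(1 + 0.8474) = 0.3183 m.
d_SO₂ = 0.588 − 0.3183 = 0.270 m.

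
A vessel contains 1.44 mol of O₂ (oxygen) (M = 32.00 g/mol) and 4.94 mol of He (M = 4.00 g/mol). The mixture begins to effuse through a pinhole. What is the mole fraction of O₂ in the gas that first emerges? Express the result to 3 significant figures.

Each component's effusion rate ∝ (its partial pressure)·(1/√M) ∝ n_i/√M_i.
x_O₂(eff) = (n_O₂/√M_O₂) / (n_O₂/√M_O₂ + n_He/√M_He)
= (1.44/√32.00) / (1.44/√32.00 + 4.94/√4.00) = 0.2546/(0.2546 + 2.470) = 0.0934.

0.0934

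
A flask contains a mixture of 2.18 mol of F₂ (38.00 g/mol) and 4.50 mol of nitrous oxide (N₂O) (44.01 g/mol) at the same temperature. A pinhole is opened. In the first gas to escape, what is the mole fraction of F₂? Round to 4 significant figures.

0.3427

Effusion rate of each component ∝ n_i/√M_i (partial pressure × 1/√M).
So x_F₂ in the escaping gas = (n_F₂/√M_F₂) / Σ(n_i/√M_i)
= (2.18/√38.00) / (2.18/√38.00 + 4.50/√44.01) = 0.3536/(0.3536 + 0.6783) = 0.3427.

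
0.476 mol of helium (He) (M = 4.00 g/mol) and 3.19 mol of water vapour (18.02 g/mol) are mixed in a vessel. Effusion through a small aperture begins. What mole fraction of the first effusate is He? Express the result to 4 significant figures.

The effusion rate of species i is ∝ p_i/√M_i ∝ n_i/√M_i.
Mole fraction of He in the effusate = (n_He/√M_He) / (n_He/√M_He + n_H₂O/√M_H₂O)
= (0.476/√4.00) / (0.476/√4.00 + 3.19/√18.02) = 0.2380/(0.2380 + 0.7515) = 0.2405.

0.2405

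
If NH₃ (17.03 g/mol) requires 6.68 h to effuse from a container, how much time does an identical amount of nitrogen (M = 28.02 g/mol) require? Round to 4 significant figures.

8.568 h

By Graham's law, t_N₂/t_NH₃ = √(M_N₂/M_NH₃) = √(28.02/17.03) = √1.645 = 1.283.
So the time for N₂ is 6.68 × 1.283 = 8.568 h.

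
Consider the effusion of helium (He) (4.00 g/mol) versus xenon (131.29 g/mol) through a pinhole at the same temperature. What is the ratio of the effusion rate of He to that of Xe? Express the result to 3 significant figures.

Graham's law gives rate_He/rate_Xe = √(M_Xe/M_He) = √(131.29/4.00) = √32.82 = 5.73.

5.73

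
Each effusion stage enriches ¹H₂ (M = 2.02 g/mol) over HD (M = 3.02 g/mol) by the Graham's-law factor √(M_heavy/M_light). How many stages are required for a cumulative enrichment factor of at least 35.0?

Per stage α = (3.02/2.02)^(1/2) = 1.49505^0.5, giving ln α = 0.2011.
Need α^N ≥ 35.0 ⇒ N ≥ ln(35.0) / ln α = 3.555 / 0.2011 = 17.68.
Rounding up, N = 18 stages.

18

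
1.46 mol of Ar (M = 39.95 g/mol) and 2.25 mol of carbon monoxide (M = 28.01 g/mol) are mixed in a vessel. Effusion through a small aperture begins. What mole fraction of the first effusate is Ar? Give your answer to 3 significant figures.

The effusion rate of species i is ∝ p_i/√M_i ∝ n_i/√M_i.
So x_Ar in the escaping gas = (n_Ar/√M_Ar) / Σ(n_i/√M_i)
= (1.46/√39.95) / (1.46/√39.95 + 2.25/√28.01) = 0.2310/(0.2310 + 0.4251) = 0.352.

0.352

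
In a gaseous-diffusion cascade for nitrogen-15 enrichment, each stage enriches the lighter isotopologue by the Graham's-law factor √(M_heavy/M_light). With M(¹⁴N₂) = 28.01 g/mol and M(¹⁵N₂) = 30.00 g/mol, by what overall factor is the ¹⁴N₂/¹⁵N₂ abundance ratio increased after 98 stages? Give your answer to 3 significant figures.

28.9

Each stage multiplies the ratio by α = √(30.00/28.01), so after 98 stages the overall factor is α^98 = (30.00/28.01)^(98/2).
= 1.07105^49 = 28.9.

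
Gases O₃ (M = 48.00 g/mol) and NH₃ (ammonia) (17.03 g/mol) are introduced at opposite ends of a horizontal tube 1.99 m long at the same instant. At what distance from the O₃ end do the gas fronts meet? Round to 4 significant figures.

0.7429 m

Distances travelled in equal time are proportional to diffusion rates, so d_O₃/d_NH₃ = √(M_NH₃/M_O₃) = √(17.03/48.00) = 0.5956.
With d_O₃ + d_NH₃ = 1.99 m, d_NH₃ = 1.99/(1 + 0.5956) = 1.247 m.
d_O₃ = 1.99 − 1.247 = 0.7429 m.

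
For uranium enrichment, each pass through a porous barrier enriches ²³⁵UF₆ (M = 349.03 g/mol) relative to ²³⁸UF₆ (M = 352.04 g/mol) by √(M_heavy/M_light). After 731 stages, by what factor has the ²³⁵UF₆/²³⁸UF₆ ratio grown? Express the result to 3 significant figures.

23.1

Each stage multiplies the ratio by α = √(352.04/349.03), so after 731 stages the overall factor is α^731 = (352.04/349.03)^(731/2).
= 1.00862^(731/2) = 23.1.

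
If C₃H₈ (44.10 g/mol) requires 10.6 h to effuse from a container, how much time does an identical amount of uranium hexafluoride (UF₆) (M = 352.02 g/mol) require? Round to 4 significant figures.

29.95 h

From Graham's law, t_UF₆/t_C₃H₈ = √(M_UF₆/M_C₃H₈) = √(352.02/44.10) = √7.982 = 2.825.
So the time for UF₆ is 10.6 × 2.825 = 29.95 h.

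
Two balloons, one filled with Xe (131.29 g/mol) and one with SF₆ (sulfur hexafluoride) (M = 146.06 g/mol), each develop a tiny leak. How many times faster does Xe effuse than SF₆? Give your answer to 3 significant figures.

1.05

Using Graham's law: rate_Xe/rate_SF₆ = √(M_SF₆/M_Xe) = √(146.06/131.29) = √1.112 = 1.05.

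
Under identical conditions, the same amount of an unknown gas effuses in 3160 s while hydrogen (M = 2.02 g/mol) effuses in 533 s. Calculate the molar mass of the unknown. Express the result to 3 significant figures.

71.0 g/mol

By Graham's law, t_X/t_H₂ = √(M_X/M_H₂).
3160/533 = 5.929 = √(M_X/2.02)
M_X = 2.02 × 5.929² = 2.02 × 35.15 = 71.0 g/mol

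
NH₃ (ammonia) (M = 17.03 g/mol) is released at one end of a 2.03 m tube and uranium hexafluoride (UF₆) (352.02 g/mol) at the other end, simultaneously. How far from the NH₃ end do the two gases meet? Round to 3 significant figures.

1.66 m

In equal time, each gas travels a distance ∝ its rate ∝ 1/√M, so d_NH₃/d_UF₆ = √(M_UF₆/M_NH₃) = √(352.02/17.03) = 4.546.
With d_NH₃ + d_UF₆ = 2.03 m, d_UF₆ = 2.03/(1 + 4.546) = 0.3660 m.
d_NH₃ = 2.03 − 0.3660 = 1.66 m.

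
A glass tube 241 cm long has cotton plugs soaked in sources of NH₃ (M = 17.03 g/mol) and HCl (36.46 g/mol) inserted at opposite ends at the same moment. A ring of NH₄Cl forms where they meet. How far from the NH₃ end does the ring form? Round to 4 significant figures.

143.2 cm

In equal time, each gas travels a distance ∝ its rate ∝ 1/√M, so d_NH₃/d_HCl = √(M_HCl/M_NH₃) = √(36.46/17.03) = 1.463.
With d_NH₃ + d_HCl = 241 cm, d_HCl = 241/(1 + 1.463) = 97.84 cm.
d_NH₃ = 241 − 97.84 = 143.2 cm.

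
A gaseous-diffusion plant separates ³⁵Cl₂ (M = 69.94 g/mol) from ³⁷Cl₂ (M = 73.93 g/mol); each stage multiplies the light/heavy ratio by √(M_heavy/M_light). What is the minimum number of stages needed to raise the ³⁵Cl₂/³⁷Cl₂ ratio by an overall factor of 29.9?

Per stage α = (73.93/69.94)^(1/2) = 1.05705^0.5, giving ln α = 0.02774.
Need α^N ≥ 29.9 ⇒ N ≥ ln(29.9) / ln α = 3.398 / 0.02774 = 122.49.
Minimum whole number of stages: N = 123.

123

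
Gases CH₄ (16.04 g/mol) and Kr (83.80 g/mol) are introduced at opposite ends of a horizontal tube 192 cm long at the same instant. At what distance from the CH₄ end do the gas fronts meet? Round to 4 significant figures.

The fronts meet when d_CH₄ + d_Kr = L with d_CH₄/d_Kr = √(M_Kr/M_CH₄) (Graham's law). Here √(M_Kr/M_CH₄) = √(83.80/16.04) = 2.286.
With d_CH₄ + d_Kr = 192 cm, d_Kr = 192/(1 + 2.286) = 58.43 cm.
d_CH₄ = 192 − 58.43 = 133.6 cm.

133.6 cm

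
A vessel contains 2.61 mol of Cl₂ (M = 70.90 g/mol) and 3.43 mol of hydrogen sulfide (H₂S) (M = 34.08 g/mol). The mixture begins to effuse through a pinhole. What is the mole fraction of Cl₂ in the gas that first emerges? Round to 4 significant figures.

The effusion rate of species i is ∝ p_i/√M_i ∝ n_i/√M_i.
x_Cl₂(eff) = (n_Cl₂/√M_Cl₂) / (n_Cl₂/√M_Cl₂ + n_H₂S/√M_H₂S)
= (2.61/√70.90) / (2.61/√70.90 + 3.43/√34.08) = 0.3100/(0.3100 + 0.5875) = 0.3454.

0.3454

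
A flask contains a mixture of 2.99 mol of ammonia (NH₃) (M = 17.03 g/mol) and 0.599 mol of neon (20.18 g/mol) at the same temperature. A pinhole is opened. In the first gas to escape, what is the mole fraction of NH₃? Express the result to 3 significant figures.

Each component's effusion rate ∝ (its partial pressure)·(1/√M) ∝ n_i/√M_i.
x_NH₃(eff) = (n_NH₃/√M_NH₃) / (n_NH₃/√M_NH₃ + n_Ne/√M_Ne)
= (2.99/√17.03) / (2.99/√17.03 + 0.599/√20.18) = 0.7245/(0.7245 + 0.1333) = 0.845.

0.845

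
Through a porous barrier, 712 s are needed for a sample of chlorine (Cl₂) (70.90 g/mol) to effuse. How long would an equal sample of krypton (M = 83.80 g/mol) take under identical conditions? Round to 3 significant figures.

774 s

Using Graham's law: t_Kr/t_Cl₂ = √(M_Kr/M_Cl₂) = √(83.80/70.90) = √1.182 = 1.087.
So the time for Kr is 712 × 1.087 = 774 s.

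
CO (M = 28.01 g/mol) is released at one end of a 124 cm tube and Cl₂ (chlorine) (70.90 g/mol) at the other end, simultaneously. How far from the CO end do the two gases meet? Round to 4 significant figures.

76.14 cm

Graham's law gives d_CO/d_Cl₂ = rate_CO/rate_Cl₂ = √(M_Cl₂/M_CO) = √(70.90/28.01) = 1.591.
With d_CO + d_Cl₂ = 124 cm, d_Cl₂ = 124/(1 + 1.591) = 47.86 cm.
d_CO = 124 − 47.86 = 76.14 cm.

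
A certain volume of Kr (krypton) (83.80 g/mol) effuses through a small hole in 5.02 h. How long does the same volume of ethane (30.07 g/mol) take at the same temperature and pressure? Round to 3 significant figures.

3.01 h

Since effusion rate ∝ 1/√M, t_C₂H₆/t_Kr = √(M_C₂H₆/M_Kr) = √(30.07/83.80) = √0.3588 = 0.5990.
So the time for C₂H₆ is 5.02 × 0.5990 = 3.01 h.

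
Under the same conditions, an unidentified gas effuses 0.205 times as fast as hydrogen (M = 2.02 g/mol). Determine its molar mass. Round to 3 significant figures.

48.1 g/mol

Since effusion rate ∝ 1/√M, rate_X/rate_H₂ = √(M_H₂/M_X).
0.205 = √(2.02/M_X)
M_X = 2.02 / 0.205² = 2.02 / 0.04202 = 48.1 g/mol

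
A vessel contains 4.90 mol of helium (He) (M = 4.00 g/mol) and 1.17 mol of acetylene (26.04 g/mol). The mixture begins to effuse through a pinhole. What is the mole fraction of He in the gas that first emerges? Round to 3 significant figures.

0.914

Effusion rate of each component ∝ n_i/√M_i (partial pressure × 1/√M).
x_He(eff) = (n_He/√M_He) / (n_He/√M_He + n_C₂H₂/√M_C₂H₂)
= (4.90/√4.00) / (4.90/√4.00 + 1.17/√26.04) = 2.450/(2.450 + 0.2293) = 0.914.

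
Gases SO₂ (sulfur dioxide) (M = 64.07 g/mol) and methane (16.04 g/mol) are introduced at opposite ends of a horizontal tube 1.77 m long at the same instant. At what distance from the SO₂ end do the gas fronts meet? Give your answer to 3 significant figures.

In equal time, each gas travels a distance ∝ its rate ∝ 1/√M, so d_SO₂/d_CH₄ = √(M_CH₄/M_SO₂) = √(16.04/64.07) = 0.5004.
With d_SO₂ + d_CH₄ = 1.77 m, d_CH₄ = 1.77/(1 + 0.5004) = 1.180 m.
d_SO₂ = 1.77 − 1.180 = 0.590 m.

0.590 m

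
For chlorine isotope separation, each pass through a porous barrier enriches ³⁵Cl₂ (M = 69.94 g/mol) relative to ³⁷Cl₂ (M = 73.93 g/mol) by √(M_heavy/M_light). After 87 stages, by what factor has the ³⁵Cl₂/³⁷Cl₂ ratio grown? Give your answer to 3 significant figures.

11.2

The single-stage factor is √(M_heavy/M_light), so 87 stages give [√(73.93/69.94)]^87 = (73.93/69.94)^(87/2).
= 1.05705^(87/2) = 11.2.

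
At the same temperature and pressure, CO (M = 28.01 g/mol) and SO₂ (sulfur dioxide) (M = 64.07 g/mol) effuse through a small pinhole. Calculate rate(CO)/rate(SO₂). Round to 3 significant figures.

Graham's law gives rate_CO/rate_SO₂ = √(M_SO₂/M_CO) = √(64.07/28.01) = √2.287 = 1.51.

1.51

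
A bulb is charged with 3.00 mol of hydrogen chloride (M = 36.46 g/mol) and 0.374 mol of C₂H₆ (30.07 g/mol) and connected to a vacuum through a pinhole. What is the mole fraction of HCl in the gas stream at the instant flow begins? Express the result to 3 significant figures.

0.879

Each component's effusion rate ∝ (its partial pressure)·(1/√M) ∝ n_i/√M_i.
x_HCl(eff) = (n_HCl/√M_HCl) / (n_HCl/√M_HCl + n_C₂H₆/√M_C₂H₆)
= (3.00/√36.46) / (3.00/√36.46 + 0.374/√30.07) = 0.4968/(0.4968 + 0.06820) = 0.879.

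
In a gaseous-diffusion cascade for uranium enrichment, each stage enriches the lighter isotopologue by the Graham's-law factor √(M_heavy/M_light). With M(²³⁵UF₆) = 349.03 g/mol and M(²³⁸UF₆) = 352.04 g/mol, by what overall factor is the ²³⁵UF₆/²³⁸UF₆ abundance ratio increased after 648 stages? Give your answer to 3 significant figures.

16.2

Each stage multiplies the ratio by α = √(352.04/349.03), so after 648 stages the overall factor is α^648 = (352.04/349.03)^(648/2).
= 1.00862^324 = 16.2.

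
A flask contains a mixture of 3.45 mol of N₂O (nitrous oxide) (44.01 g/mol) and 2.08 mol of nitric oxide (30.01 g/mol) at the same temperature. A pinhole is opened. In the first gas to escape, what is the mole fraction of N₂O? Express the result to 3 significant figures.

0.578

The effusion rate of species i is ∝ p_i/√M_i ∝ n_i/√M_i.
x_N₂O(eff) = (n_N₂O/√M_N₂O) / (n_N₂O/√M_N₂O + n_NO/√M_NO)
= (3.45/√44.01) / (3.45/√44.01 + 2.08/√30.01) = 0.5200/(0.5200 + 0.3797) = 0.578.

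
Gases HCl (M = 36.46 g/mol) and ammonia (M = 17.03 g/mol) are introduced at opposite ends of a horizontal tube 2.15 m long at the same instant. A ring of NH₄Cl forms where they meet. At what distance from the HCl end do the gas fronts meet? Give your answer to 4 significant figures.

0.8729 m

In equal time, each gas travels a distance ∝ its rate ∝ 1/√M, so d_HCl/d_NH₃ = √(M_NH₃/M_HCl) = √(17.03/36.46) = 0.6834.
With d_HCl + d_NH₃ = 2.15 m, d_NH₃ = 2.15/(1 + 0.6834) = 1.277 m.
d_HCl = 2.15 − 1.277 = 0.8729 m.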